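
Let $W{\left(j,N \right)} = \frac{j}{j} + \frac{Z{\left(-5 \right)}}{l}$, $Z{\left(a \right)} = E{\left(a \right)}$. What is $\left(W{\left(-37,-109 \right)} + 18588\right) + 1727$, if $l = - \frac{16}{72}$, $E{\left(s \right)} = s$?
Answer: $\frac{40677}{2} \approx 20339.0$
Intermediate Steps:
$Z{\left(a \right)} = a$
$l = - \frac{2}{9}$ ($l = \left(-16\right) \frac{1}{72} = - \frac{2}{9} \approx -0.22222$)
$W{\left(j,N \right)} = \frac{47}{2}$ ($W{\left(j,N \right)} = \frac{j}{j} - \frac{5}{- \frac{2}{9}} = 1 - - \frac{45}{2} = 1 + \frac{45}{2} = \frac{47}{2}$)
$\left(W{\left(-37,-109 \right)} + 18588\right) + 1727 = \left(\frac{47}{2} + 18588\right) + 1727 = \frac{37223}{2} + 1727 = \frac{40677}{2}$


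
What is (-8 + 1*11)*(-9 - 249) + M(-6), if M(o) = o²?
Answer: -738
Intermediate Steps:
(-8 + 1*11)*(-9 - 249) + M(-6) = (-8 + 1*11)*(-9 - 249) + (-6)² = (-8 + 11)*(-258) + 36 = 3*(-258) + 36 = -774 + 36 = -738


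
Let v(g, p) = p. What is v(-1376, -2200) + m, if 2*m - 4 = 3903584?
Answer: 1949594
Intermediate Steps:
m = 1951794 (m = 2 + (½)*3903584 = 2 + 1951792 = 1951794)
v(-1376, -2200) + m = -2200 + 1951794 = 1949594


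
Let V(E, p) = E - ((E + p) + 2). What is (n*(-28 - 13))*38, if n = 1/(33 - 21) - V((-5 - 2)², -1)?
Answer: -10127/6 ≈ -1687.8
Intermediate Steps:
V(E, p) = -2 - p (V(E, p) = E - (2 + E + p) = E + (-2 - E - p) = -2 - p)
n = 13/12 (n = 1/(33 - 21) - (-2 - 1*(-1)) = 1/12 - (-2 + 1) = 1/12 - 1*(-1) = 1/12 + 1 = 13/12 ≈ 1.0833)
(n*(-28 - 13))*38 = (13*(-28 - 13)/12)*38 = ((13/12)*(-41))*38 = -533/12*38 = -10127/6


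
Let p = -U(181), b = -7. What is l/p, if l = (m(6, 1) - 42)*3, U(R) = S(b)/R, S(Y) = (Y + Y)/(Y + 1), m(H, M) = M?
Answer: 66789/7 ≈ 9541.3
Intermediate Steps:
S(Y) = 2*Y/(1 + Y) (S(Y) = (2*Y)/(1 + Y) = 2*Y/(1 + Y))
U(R) = 7/(3*R) (U(R) = (2*(-7)/(1 - 7))/R = (2*(-7)/(-6))/R = (2*(-7)*(-1/6))/R = 7/(3*R))
l = -123 (l = (1 - 42)*3 = -41*3 = -123)
p = -7/543 (p = -7/(3*181) = -1*7/543 = -7/543 ≈ -0.012891)
l/p = -123/(-7/543) = -123*(-543/7) = 66789/7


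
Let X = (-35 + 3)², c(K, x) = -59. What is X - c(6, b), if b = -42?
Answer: 1083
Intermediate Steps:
X = 1024 (X = (-32)² = 1024)
X - c(6, b) = 1024 - 1*(-59) = 1024 + 59 = 1083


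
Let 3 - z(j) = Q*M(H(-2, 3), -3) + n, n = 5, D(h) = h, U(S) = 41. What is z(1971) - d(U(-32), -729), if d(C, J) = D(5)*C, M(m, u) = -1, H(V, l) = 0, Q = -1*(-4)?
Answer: -203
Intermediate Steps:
Q = 4
d(C, J) = 5*C
z(j) = 2 (z(j) = 3 - (4*(-1) + 5) = 3 - (-4 + 5) = 3 - 1*1 = 3 - 1 = 2)
z(1971) - d(U(-32), -729) = 2 - 5*41 = 2 - 1*205 = 2 - 205 = -203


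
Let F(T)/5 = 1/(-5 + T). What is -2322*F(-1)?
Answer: 1935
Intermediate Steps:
F(T) = 5/(-5 + T)
-2322*F(-1) = -11610/(-5 - 1) = -11610/(-6) = -11610*(-1)/6 = -2322*(-⅚) = 1935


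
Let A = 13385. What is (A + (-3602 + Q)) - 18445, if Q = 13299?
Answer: 4637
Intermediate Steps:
(A + (-3602 + Q)) - 18445 = (13385 + (-3602 + 13299)) - 18445 = (13385 + 9697) - 18445 = 23082 - 18445 = 4637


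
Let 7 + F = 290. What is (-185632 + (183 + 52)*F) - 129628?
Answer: -248755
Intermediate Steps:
F = 283 (F = -7 + 290 = 283)
(-185632 + (183 + 52)*F) - 129628 = (-185632 + (183 + 52)*283) - 129628 = (-185632 + 235*283) - 129628 = (-185632 + 66505) - 129628 = -119127 - 129628 = -248755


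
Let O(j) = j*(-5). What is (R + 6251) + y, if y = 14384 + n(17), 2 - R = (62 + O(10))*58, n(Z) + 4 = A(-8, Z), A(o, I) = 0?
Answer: 19937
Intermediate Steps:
n(Z) = -4 (n(Z) = -4 + 0 = -4)
O(j) = -5*j
R = -694 (R = 2 - (62 - 5*10)*58 = 2 - (62 - 50)*58 = 2 - 12*58 = 2 - 1*696 = 2 - 696 = -694)
y = 14380 (y = 14384 - 4 = 14380)
(R + 6251) + y = (-694 + 6251) + 14380 = 5557 + 14380 = 19937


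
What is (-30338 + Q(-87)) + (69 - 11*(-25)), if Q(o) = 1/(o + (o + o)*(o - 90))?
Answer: -921145733/30711 ≈ -29994.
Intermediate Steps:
Q(o) = 1/(o + 2*o*(-90 + o)) (Q(o) = 1/(o + (2*o)*(-90 + o)) = 1/(o + 2*o*(-90 + o)))
(-30338 + Q(-87)) + (69 - 11*(-25)) = (-30338 + 1/((-87)*(-179 + 2*(-87)))) + (69 - 11*(-25)) = (-30338 - 1/(87*(-179 - 174))) + (69 + 275) = (-30338 - 1/87/(-353)) + 344 = (-30338 - 1/87*(-1/353)) + 344 = (-30338 + 1/30711) + 344 = -931710317/30711 + 344 = -921145733/30711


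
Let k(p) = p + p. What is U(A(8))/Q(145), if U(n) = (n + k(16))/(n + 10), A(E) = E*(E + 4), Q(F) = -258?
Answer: -32/6837 ≈ -0.0046804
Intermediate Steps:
k(p) = 2*p
A(E) = E*(4 + E)
U(n) = (32 + n)/(10 + n) (U(n) = (n + 2*16)/(n + 10) = (n + 32)/(10 + n) = (32 + n)/(10 + n))
U(A(8))/Q(145) = ((32 + 8*(4 + 8))/(10 + 8*(4 + 8)))/(-258) = ((32 + 8*12)/(10 + 8*12))*(-1/258) = ((32 + 96)/(10 + 96))*(-1/258) = (128/106)*(-1/258) = ((1/106)*128)*(-1/258) = (64/53)*(-1/258) = -32/6837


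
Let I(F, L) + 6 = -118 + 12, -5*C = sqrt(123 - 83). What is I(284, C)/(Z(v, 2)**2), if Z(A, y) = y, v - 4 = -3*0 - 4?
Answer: -28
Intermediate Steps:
v = 0 (v = 4 + (-3*0 - 4) = 4 + (0 - 4) = 4 - 4 = 0)
C = -2*sqrt(10)/5 (C = -sqrt(123 - 83)/5 = -2*sqrt(10)/5 ≈ -1.2649)
I(F, L) = -112 (I(F, L) = -6 + (-118 + 12) = -6 - 106 = -112)
I(284, C)/(Z(v, 2)**2) = -112/(2**2) = -112/4 = -112*1/4 = -28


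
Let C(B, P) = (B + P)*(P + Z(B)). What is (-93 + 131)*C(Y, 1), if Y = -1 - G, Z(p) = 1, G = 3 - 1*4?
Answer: 76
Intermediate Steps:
G = -1 (G = 3 - 4 = -1)
Y = 0 (Y = -1 - 1*(-1) = -1 + 1 = 0)
C(B, P) = (1 + P)*(B + P) (C(B, P) = (B + P)*(P + 1) = (B + P)*(1 + P) = (1 + P)*(B + P))
(-93 + 131)*C(Y, 1) = (-93 + 131)*(0 + 1 + 1² + 0*1) = 38*(0 + 1 + 1 + 0) = 38*2 = 76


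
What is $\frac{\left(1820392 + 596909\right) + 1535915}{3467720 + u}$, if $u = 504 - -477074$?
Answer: $\frac{1976608}{1972649} \approx 1.002$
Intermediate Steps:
$u = 477578$ ($u = 504 + 477074 = 477578$)
$\frac{\left(1820392 + 596909\right) + 1535915}{3467720 + u} = \frac{\left(1820392 + 596909\right) + 1535915}{3467720 + 477578} = \frac{2417301 + 1535915}{3945298} = 3953216 \cdot \frac{1}{3945298} = \frac{1976608}{1972649}$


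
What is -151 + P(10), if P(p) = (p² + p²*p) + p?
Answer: 959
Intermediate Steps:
P(p) = p + p² + p³ (P(p) = (p² + p³) + p = p + p² + p³)
-151 + P(10) = -151 + 10*(1 + 10 + 10²) = -151 + 10*(1 + 10 + 100) = -151 + 10*111 = -151 + 1110 = 959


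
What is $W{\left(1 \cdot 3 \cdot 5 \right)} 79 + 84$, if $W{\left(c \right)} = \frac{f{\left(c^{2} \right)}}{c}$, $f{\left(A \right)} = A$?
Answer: $1269$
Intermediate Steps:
$W{\left(c \right)} = c$ ($W{\left(c \right)} = \frac{c^{2}}{c} = c$)
$W{\left(1 \cdot 3 \cdot 5 \right)} 79 + 84 = 1 \cdot 3 \cdot 5 \cdot 79 + 84 = 3 \cdot 5 \cdot 79 + 84 = 15 \cdot 79 + 84 = 1185 + 84 = 1269$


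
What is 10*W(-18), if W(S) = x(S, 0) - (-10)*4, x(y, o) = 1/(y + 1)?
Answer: 6790/17 ≈ 399.41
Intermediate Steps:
x(y, o) = 1/(1 + y)
W(S) = 40 + 1/(1 + S) (W(S) = 1/(1 + S) - (-10)*4 = 1/(1 + S) - 1*(-40) = 1/(1 + S) + 40 = 40 + 1/(1 + S))
10*W(-18) = 10*((41 + 40*(-18))/(1 - 18)) = 10*((41 - 720)/(-17)) = 10*(-1/17*(-679)) = 10*(679/17) = 6790/17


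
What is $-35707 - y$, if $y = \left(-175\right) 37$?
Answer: $-29232$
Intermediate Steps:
$y = -6475$
$-35707 - y = -35707 - -6475 = -35707 + 6475 = -29232$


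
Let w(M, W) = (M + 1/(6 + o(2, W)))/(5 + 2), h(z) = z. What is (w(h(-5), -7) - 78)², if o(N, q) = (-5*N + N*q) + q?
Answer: 3873024/625 ≈ 6196.8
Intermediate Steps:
o(N, q) = q - 5*N + N*q
w(M, W) = M/7 + 1/(7*(-4 + 3*W)) (w(M, W) = (M + 1/(6 + (W - 5*2 + 2*W)))/(5 + 2) = (M + 1/(6 + (W - 10 + 2*W)))/7 = (M + 1/(6 + (-10 + 3*W)))*(⅐) = (M + 1/(-4 + 3*W))*(⅐) = M/7 + 1/(7*(-4 + 3*W)))
(w(h(-5), -7) - 78)² = ((1 - 4*(-5) + 3*(-5)*(-7))/(7*(-4 + 3*(-7))) - 78)² = ((1 + 20 + 105)/(7*(-4 - 21)) - 78)² = ((⅐)*126/(-25) - 78)² = ((⅐)*(-1/25)*126 - 78)² = (-18/25 - 78)² = (-1968/25)² = 3873024/625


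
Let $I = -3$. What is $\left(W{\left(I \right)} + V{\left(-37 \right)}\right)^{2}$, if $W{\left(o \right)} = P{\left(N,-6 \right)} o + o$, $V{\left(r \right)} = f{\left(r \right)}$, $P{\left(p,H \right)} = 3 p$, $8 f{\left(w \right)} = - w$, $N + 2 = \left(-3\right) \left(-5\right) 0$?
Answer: $\frac{24649}{64} \approx 385.14$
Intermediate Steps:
$N = -2$ ($N = -2 + \left(-3\right) \left(-5\right) 0 = -2 + 15 \cdot 0 = -2 + 0 = -2$)
$f{\left(w \right)} = - \frac{w}{8}$ ($f{\left(w \right)} = \frac{\left(-1\right) w}{8} = - \frac{w}{8}$)
$V{\left(r \right)} = - \frac{r}{8}$
$W{\left(o \right)} = - 5 o$ ($W{\left(o \right)} = 3 \left(-2\right) o + o = - 6 o + o = - 5 o$)
$\left(W{\left(I \right)} + V{\left(-37 \right)}\right)^{2} = \left(\left(-5\right) \left(-3\right) - - \frac{37}{8}\right)^{2} = \left(15 + \frac{37}{8}\right)^{2} = \left(\frac{157}{8}\right)^{2} = \frac{24649}{64}$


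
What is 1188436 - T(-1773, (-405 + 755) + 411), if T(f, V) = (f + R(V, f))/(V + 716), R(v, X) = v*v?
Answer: 1754742624/1477 ≈ 1.1880e+6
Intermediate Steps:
R(v, X) = v²
T(f, V) = (f + V²)/(716 + V) (T(f, V) = (f + V²)/(V + 716) = (f + V²)/(716 + V))
1188436 - T(-1773, (-405 + 755) + 411) = 1188436 - (-1773 + ((-405 + 755) + 411)²)/(716 + ((-405 + 755) + 411)) = 1188436 - (-1773 + (350 + 411)²)/(716 + (350 + 411)) = 1188436 - (-1773 + 761²)/(716 + 761) = 1188436 - (-1773 + 579121)/1477 = 1188436 - 577348/1477 = 1754742624/1477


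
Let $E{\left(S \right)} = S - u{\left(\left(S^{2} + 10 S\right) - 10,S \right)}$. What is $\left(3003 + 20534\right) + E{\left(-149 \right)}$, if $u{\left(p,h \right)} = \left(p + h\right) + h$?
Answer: $2985$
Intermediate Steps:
$u{\left(p,h \right)} = p + 2 h$ ($u{\left(p,h \right)} = \left(h + p\right) + h = p + 2 h$)
$E{\left(S \right)} = 10 - S^{2} - 11 S$ ($E{\left(S \right)} = S - \left(\left(\left(S^{2} + 10 S\right) - 10\right) + 2 S\right) = S - \left(\left(-10 + S^{2} + 10 S\right) + 2 S\right) = S - \left(-10 + S^{2} + 12 S\right) = 10 - S^{2} - 11 S$)
$\left(3003 + 20534\right) + E{\left(-149 \right)} = \left(3003 + 20534\right) - 20552 = 23537 + \left(10 - 22201 + 1639\right) = 23537 - 20552 = 2985$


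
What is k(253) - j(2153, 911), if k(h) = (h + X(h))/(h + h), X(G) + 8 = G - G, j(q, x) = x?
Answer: -460721/506 ≈ -910.52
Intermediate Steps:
X(G) = -8 (X(G) = -8 + (G - G) = -8 + 0 = -8)
k(h) = (-8 + h)/(2*h) (k(h) = (h - 8)/(h + h) = (-8 + h)/((2*h)) = (-8 + h)*(1/(2*h)) = (-8 + h)/(2*h))
k(253) - j(2153, 911) = (1/2)*(-8 + 253)/253 - 1*911 = (1/2)*(1/253)*245 - 911 = 245/506 - 911 = -460721/506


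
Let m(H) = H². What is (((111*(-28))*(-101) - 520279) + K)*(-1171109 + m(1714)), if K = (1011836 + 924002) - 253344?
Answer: 2607847314501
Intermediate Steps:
K = 1682494 (K = 1935838 - 253344 = 1682494)
(((111*(-28))*(-101) - 520279) + K)*(-1171109 + m(1714)) = (((111*(-28))*(-101) - 520279) + 1682494)*(-1171109 + 1714²) = ((-3108*(-101) - 520279) + 1682494)*(-1171109 + 2937796) = ((313908 - 520279) + 1682494)*1766687 = (-206371 + 1682494)*1766687 = 1476123*1766687 = 2607847314501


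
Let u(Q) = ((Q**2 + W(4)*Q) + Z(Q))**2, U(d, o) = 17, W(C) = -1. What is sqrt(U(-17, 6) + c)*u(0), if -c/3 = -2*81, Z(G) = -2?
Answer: 4*sqrt(503) ≈ 89.711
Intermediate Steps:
c = 486 (c = -(-6)*81 = -3*(-162) = 486)
u(Q) = (-2 + Q**2 - Q)**2 (u(Q) = ((Q**2 - Q) - 2)**2 = (-2 + Q**2 - Q)**2)
sqrt(U(-17, 6) + c)*u(0) = sqrt(17 + 486)*(-2 + 0**2 - 1*0)**2 = sqrt(503)*(-2 + 0 + 0)**2 = sqrt(503)*(-2)**2 = sqrt(503)*4 = 4*sqrt(503)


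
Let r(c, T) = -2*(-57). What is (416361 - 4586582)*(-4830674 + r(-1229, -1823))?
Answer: 20144502753760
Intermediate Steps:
r(c, T) = 114
(416361 - 4586582)*(-4830674 + r(-1229, -1823)) = (416361 - 4586582)*(-4830674 + 114) = -4170221*(-4830560) = 20144502753760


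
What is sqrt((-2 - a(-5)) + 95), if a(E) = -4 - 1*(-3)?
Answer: sqrt(94) ≈ 9.6954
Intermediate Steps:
a(E) = -1 (a(E) = -4 + 3 = -1)
sqrt((-2 - a(-5)) + 95) = sqrt((-2 - 1*(-1)) + 95) = sqrt((-2 + 1) + 95) = sqrt(-1 + 95) = sqrt(94)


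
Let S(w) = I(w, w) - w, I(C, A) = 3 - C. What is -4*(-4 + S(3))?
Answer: 28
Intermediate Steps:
S(w) = 3 - 2*w (S(w) = (3 - w) - w = 3 - 2*w)
-4*(-4 + S(3)) = -4*(-4 + (3 - 2*3)) = -4*(-4 + (3 - 6)) = -4*(-4 - 3) = -4*(-7) = 28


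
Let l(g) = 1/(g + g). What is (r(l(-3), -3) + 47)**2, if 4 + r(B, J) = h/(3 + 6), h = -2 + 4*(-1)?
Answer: 16129/9 ≈ 1792.1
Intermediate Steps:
h = -6 (h = -2 - 4 = -6)
l(g) = 1/(2*g)
r(B, J) = -14/3 (r(B, J) = -4 - 6/(3 + 6) = -4 - 6/9 = -4 + (1/9)*(-6) = -4 - 2/3 = -14/3)
(r(l(-3), -3) + 47)**2 = (-14/3 + 47)**2 = (127/3)**2 = 16129/9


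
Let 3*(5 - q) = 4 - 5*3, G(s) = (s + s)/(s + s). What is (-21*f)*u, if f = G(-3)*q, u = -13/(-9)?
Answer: -2366/9 ≈ -262.89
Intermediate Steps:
G(s) = 1 (G(s) = (2*s)/((2*s)) = (2*s)*(1/(2*s)) = 1)
q = 26/3 (q = 5 - (4 - 5*3)/3 = 5 - (4 - 15)/3 = 5 - ⅓*(-11) = 5 + 11/3 = 26/3 ≈ 8.6667)
u = 13/9 (u = -13*(-⅑) = 13/9 ≈ 1.4444)
f = 26/3 (f = 1*(26/3) = 26/3 ≈ 8.6667)
(-21*f)*u = -21*26/3*(13/9) = -182*13/9 = -2366/9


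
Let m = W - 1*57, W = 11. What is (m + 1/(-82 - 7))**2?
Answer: 16769025/7921 ≈ 2117.0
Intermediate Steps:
m = -46 (m = 11 - 1*57 = 11 - 57 = -46)
(m + 1/(-82 - 7))**2 = (-46 + 1/(-82 - 7))**2 = (-46 + 1/(-89))**2 = (-46 - 1/89)**2 = (-4095/89)**2 = 16769025/7921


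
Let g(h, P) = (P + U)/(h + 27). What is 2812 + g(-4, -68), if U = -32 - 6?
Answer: 64570/23 ≈ 2807.4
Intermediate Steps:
U = -38
g(h, P) = (-38 + P)/(27 + h) (g(h, P) = (P - 38)/(h + 27) = (-38 + P)/(27 + h))
2812 + g(-4, -68) = 2812 + (-38 - 68)/(27 - 4) = 2812 - 106/23 = 64570/23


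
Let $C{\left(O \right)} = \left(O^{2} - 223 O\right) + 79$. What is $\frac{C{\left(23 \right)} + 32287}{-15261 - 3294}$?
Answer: $- \frac{27766}{18555} \approx -1.4964$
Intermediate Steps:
$C{\left(O \right)} = 79 + O^{2} - 223 O$
$\frac{C{\left(23 \right)} + 32287}{-15261 - 3294} = \frac{\left(79 + 23^{2} - 5129\right) + 32287}{-15261 - 3294} = \frac{\left(79 + 529 - 5129\right) + 32287}{-18555} = \left(-4521 + 32287\right) \left(- \frac{1}{18555}\right) = 27766 \left(- \frac{1}{18555}\right) = - \frac{27766}{18555}$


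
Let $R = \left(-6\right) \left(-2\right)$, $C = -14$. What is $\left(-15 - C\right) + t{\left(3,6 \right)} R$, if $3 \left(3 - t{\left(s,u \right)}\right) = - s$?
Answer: $47$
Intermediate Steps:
$t{\left(s,u \right)} = 3 + \frac{s}{3}$ ($t{\left(s,u \right)} = 3 - \frac{\left(-1\right) s}{3} = 3 + \frac{s}{3}$)
$R = 12$
$\left(-15 - C\right) + t{\left(3,6 \right)} R = \left(-15 - -14\right) + \left(3 + \frac{1}{3} \cdot 3\right) 12 = \left(-15 + 14\right) + \left(3 + 1\right) 12 = -1 + 4 \cdot 12 = -1 + 48 = 47$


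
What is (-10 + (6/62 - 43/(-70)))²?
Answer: 406304649/4708900 ≈ 86.284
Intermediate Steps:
(-10 + (6/62 - 43/(-70)))² = (-10 + (6*(1/62) - 43*(-1/70)))² = (-10 + (3/31 + 43/70))² = (-10 + 1543/2170)² = (-20157/2170)² = 406304649/4708900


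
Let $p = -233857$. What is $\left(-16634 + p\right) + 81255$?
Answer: $-169236$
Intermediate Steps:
$\left(-16634 + p\right) + 81255 = \left(-16634 - 233857\right) + 81255 = -250491 + 81255 = -169236$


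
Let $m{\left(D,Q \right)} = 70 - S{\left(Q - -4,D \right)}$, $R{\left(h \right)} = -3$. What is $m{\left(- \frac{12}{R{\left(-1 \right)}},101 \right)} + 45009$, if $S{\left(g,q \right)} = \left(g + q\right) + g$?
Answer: $44865$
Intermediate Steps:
$S{\left(g,q \right)} = q + 2 g$
$m{\left(D,Q \right)} = 62 - D - 2 Q$ ($m{\left(D,Q \right)} = 70 - \left(D + 2 \left(Q - -4\right)\right) = 70 - \left(D + 2 \left(Q + 4\right)\right) = 70 - \left(D + 2 \left(4 + Q\right)\right) = 70 - \left(D + \left(8 + 2 Q\right)\right) = 70 - \left(8 + D + 2 Q\right) = 62 - D - 2 Q$)
$m{\left(- \frac{12}{R{\left(-1 \right)}},101 \right)} + 45009 = \left(62 - - \frac{12}{-3} - 202\right) + 45009 = \left(62 - \left(-12\right) \left(- \frac{1}{3}\right) - 202\right) + 45009 = \left(62 - 4 - 202\right) + 45009 = -144 + 45009 = 44865$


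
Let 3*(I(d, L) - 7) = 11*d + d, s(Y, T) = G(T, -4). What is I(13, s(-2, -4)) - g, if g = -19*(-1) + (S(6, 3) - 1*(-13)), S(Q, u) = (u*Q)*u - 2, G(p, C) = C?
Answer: -25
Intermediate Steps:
s(Y, T) = -4
I(d, L) = 7 + 4*d (I(d, L) = 7 + (11*d + d)/3 = 7 + (12*d)/3 = 7 + 4*d)
S(Q, u) = -2 + Q*u² (S(Q, u) = (Q*u)*u - 2 = Q*u² - 2 = -2 + Q*u²)
g = 84 (g = -19*(-1) + ((-2 + 6*3²) - 1*(-13)) = 19 + ((-2 + 6*9) + 13) = 19 + ((-2 + 54) + 13) = 19 + (52 + 13) = 19 + 65 = 84)
I(13, s(-2, -4)) - g = (7 + 4*13) - 1*84 = (7 + 52) - 84 = 59 - 84 = -25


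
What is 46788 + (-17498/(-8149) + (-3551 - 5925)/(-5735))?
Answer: 2186792058774/46734515 ≈ 46792.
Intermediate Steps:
46788 + (-17498/(-8149) + (-3551 - 5925)/(-5735)) = 46788 + (-17498*(-1/8149) - 9476*(-1/5735)) = 46788 + (17498/8149 + 9476/5735) = 46788 + 177570954/46734515 = 2186792058774/46734515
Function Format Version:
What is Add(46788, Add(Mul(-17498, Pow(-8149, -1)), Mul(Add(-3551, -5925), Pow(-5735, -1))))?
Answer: Rational(2186792058774, 46734515) ≈ 46792.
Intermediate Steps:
Add(46788, Add(Mul(-17498, Pow(-8149, -1)), Mul(Add(-3551, -5925), Pow(-5735, -1)))) = Add(46788, Add(Mul(-17498, Rational(-1, 8149)), Mul(-9476, Rational(-1, 5735)))) = Add(46788, Add(Rational(17498, 8149), Rational(9476, 5735))) = Add(46788, Rational(177570954, 46734515)) = Rational(2186792058774, 46734515)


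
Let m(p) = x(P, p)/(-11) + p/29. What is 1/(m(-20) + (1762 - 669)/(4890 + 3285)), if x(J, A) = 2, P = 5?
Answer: -2607825/1923983 ≈ -1.3554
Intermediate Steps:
m(p) = -2/11 + p/29 (m(p) = 2/(-11) + p/29 = 2*(-1/11) + p*(1/29) = -2/11 + p/29)
1/(m(-20) + (1762 - 669)/(4890 + 3285)) = 1/((-2/11 + (1/29)*(-20)) + (1762 - 669)/(4890 + 3285)) = 1/((-2/11 - 20/29) + 1093/8175) = 1/(-278/319 + 1093*(1/8175)) = 1/(-278/319 + 1093/8175) = 1/(-1923983/2607825) = -2607825/1923983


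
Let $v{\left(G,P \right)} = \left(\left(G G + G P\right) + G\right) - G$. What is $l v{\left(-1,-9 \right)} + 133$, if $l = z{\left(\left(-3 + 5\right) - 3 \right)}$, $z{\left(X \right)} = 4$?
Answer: $173$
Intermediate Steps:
$v{\left(G,P \right)} = G^{2} + G P$ ($v{\left(G,P \right)} = \left(\left(G^{2} + G P\right) + G\right) - G = \left(G + G^{2} + G P\right) - G = G^{2} + G P$)
$l = 4$
$l v{\left(-1,-9 \right)} + 133 = 4 \left(- (-1 - 9)\right) + 133 = 4 \left(\left(-1\right) \left(-10\right)\right) + 133 = 4 \cdot 10 + 133 = 40 + 133 = 173$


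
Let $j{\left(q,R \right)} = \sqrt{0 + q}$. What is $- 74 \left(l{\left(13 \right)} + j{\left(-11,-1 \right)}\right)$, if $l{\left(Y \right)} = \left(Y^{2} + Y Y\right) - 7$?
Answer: $-24494 - 74 i \sqrt{11} \approx -24494.0 - 245.43 i$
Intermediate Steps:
$j{\left(q,R \right)} = \sqrt{q}$
$l{\left(Y \right)} = -7 + 2 Y^{2}$ ($l{\left(Y \right)} = \left(Y^{2} + Y^{2}\right) - 7 = 2 Y^{2} - 7 = -7 + 2 Y^{2}$)
$- 74 \left(l{\left(13 \right)} + j{\left(-11,-1 \right)}\right) = - 74 \left(\left(-7 + 2 \cdot 13^{2}\right) + \sqrt{-11}\right) = - 74 \left(\left(-7 + 2 \cdot 169\right) + i \sqrt{11}\right) = - 74 \left(\left(-7 + 338\right) + i \sqrt{11}\right) = - 74 \left(331 + i \sqrt{11}\right) = -24494 - 74 i \sqrt{11}$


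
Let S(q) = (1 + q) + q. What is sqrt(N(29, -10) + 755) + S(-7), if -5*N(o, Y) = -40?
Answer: -13 + sqrt(763) ≈ 14.622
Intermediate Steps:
N(o, Y) = 8 (N(o, Y) = -1/5*(-40) = 8)
S(q) = 1 + 2*q
sqrt(N(29, -10) + 755) + S(-7) = sqrt(8 + 755) + (1 + 2*(-7)) = sqrt(763) + (1 - 14) = sqrt(763) - 13 = -13 + sqrt(763)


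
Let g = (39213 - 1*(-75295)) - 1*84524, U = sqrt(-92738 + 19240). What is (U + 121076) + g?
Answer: 151060 + I*sqrt(73498) ≈ 1.5106e+5 + 271.1*I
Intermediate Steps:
U = I*sqrt(73498) (U = sqrt(-73498) = I*sqrt(73498) ≈ 271.1*I)
g = 29984 (g = (39213 + 75295) - 84524 = 114508 - 84524 = 29984)
(U + 121076) + g = (I*sqrt(73498) + 121076) + 29984 = (121076 + I*sqrt(73498)) + 29984 = 151060 + I*sqrt(73498)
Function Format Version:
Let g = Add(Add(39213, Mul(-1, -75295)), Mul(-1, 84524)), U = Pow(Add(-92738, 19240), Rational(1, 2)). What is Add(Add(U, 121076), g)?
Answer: Add(151060, Mul(I, Pow(73498, Rational(1, 2)))) ≈ Add(1.5106e+5, Mul(271.10, I))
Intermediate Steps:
U = Mul(I, Pow(73498, Rational(1, 2))) (U = Pow(-73498, Rational(1, 2)) = Mul(I, Pow(73498, Rational(1, 2))) ≈ Mul(271.10, I))
g = 29984 (g = Add(Add(39213, 75295), -84524) = Add(114508, -84524) = 29984)
Add(Add(U, 121076), g) = Add(Add(Mul(I, Pow(73498, Rational(1, 2))), 121076), 29984) = Add(Add(121076, Mul(I, Pow(73498, Rational(1, 2)))), 29984) = Add(151060, Mul(I, Pow(73498, Rational(1, 2))))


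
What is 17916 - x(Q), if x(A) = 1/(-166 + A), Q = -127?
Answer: 5249389/293 ≈ 17916.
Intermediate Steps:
17916 - x(Q) = 17916 - 1/(-166 - 127) = 17916 - 1/(-293) = 17916 - 1*(-1/293) = 17916 + 1/293 = 5249389/293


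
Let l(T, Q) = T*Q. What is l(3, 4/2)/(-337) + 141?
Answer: 47511/337 ≈ 140.98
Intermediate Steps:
l(T, Q) = Q*T
l(3, 4/2)/(-337) + 141 = ((4/2)*3)/(-337) + 141 = ((4*(1/2))*3)*(-1/337) + 141 = (2*3)*(-1/337) + 141 = 6*(-1/337) + 141 = -6/337 + 141 = 47511/337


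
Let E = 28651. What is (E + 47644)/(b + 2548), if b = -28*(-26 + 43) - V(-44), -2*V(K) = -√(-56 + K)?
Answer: 158083240/4293209 + 381475*I/4293209 ≈ 36.822 + 0.088856*I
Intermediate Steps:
V(K) = √(-56 + K)/2 (V(K) = -(-1)*√(-56 + K)/2 = √(-56 + K)/2)
b = -476 - 5*I (b = -28*(-26 + 43) - √(-56 - 44)/2 = -28*17 - √(-100)/2 = -476 - 10*I/2 = -476 - 5*I ≈ -476.0 - 5.0*I)
(E + 47644)/(b + 2548) = (28651 + 47644)/((-476 - 5*I) + 2548) = 76295/(2072 - 5*I) = 76295*((2072 + 5*I)/4293209) = 76295*(2072 + 5*I)/4293209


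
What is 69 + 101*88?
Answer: 8957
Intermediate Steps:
69 + 101*88 = 69 + 8888 = 8957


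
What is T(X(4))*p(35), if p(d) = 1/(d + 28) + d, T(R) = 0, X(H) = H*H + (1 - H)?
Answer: 0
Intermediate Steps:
X(H) = 1 + H² - H (X(H) = H² + (1 - H) = 1 + H² - H)
p(d) = d + 1/(28 + d) (p(d) = 1/(28 + d) + d = d + 1/(28 + d))
T(X(4))*p(35) = 0*((1 + 35² + 28*35)/(28 + 35)) = 0*((1 + 1225 + 980)/63) = 0*((1/63)*2206) = 0*(2206/63) = 0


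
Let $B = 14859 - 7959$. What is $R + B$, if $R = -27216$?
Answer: $-20316$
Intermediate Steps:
$B = 6900$
$R + B = -27216 + 6900 = -20316$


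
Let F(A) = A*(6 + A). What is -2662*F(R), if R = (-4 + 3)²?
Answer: -18634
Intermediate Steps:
R = 1 (R = (-1)² = 1)
-2662*F(R) = -2662*(6 + 1) = -2662*7 = -18634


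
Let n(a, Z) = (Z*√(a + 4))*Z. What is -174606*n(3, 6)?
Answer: -6285816*√7 ≈ -1.6631e+7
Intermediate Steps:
n(a, Z) = Z²*√(4 + a) (n(a, Z) = (Z*√(4 + a))*Z = Z²*√(4 + a))
-174606*n(3, 6) = -174606*6²*√(4 + 3) = -6285816*√7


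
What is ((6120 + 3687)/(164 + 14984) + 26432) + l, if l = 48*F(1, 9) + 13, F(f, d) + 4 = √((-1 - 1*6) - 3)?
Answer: 56812893/2164 + 48*I*√10 ≈ 26254.0 + 151.79*I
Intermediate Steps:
F(f, d) = -4 + I*√10 (F(f, d) = -4 + √((-1 - 1*6) - 3) = -4 + √((-1 - 6) - 3) = -4 + √(-7 - 3) = -4 + √(-10) = -4 + I*√10)
l = -179 + 48*I*√10 (l = 48*(-4 + I*√10) + 13 = (-192 + 48*I*√10) + 13 = -179 + 48*I*√10 ≈ -179.0 + 151.79*I)
((6120 + 3687)/(164 + 14984) + 26432) + l = ((6120 + 3687)/(164 + 14984) + 26432) + (-179 + 48*I*√10) = (9807/15148 + 26432) + (-179 + 48*I*√10) = (9807*(1/15148) + 26432) + (-179 + 48*I*√10) = (1401/2164 + 26432) + (-179 + 48*I*√10) = 57200249/2164 + (-179 + 48*I*√10) = 56812893/2164 + 48*I*√10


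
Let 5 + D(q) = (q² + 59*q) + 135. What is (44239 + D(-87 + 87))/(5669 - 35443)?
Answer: -44369/29774 ≈ -1.4902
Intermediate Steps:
D(q) = 130 + q² + 59*q (D(q) = -5 + ((q² + 59*q) + 135) = -5 + (135 + q² + 59*q) = 130 + q² + 59*q)
(44239 + D(-87 + 87))/(5669 - 35443) = (44239 + (130 + (-87 + 87)² + 59*(-87 + 87)))/(5669 - 35443) = (44239 + (130 + 0² + 59*0))/(-29774) = (44239 + (130 + 0 + 0))*(-1/29774) = (44239 + 130)*(-1/29774) = 44369*(-1/29774) = -44369/29774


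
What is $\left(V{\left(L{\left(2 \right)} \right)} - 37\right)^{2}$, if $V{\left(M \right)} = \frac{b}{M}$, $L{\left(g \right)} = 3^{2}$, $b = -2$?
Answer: $\frac{112225}{81} \approx 1385.5$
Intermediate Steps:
$L{\left(g \right)} = 9$
$V{\left(M \right)} = - \frac{2}{M}$
$\left(V{\left(L{\left(2 \right)} \right)} - 37\right)^{2} = \left(- \frac{2}{9} - 37\right)^{2} = \left(- \frac{335}{9}\right)^{2} = \frac{112225}{81}$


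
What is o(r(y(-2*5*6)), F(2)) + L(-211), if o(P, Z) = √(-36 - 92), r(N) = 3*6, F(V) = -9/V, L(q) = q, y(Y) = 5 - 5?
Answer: -211 + 8*I*√2 ≈ -211.0 + 11.314*I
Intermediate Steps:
y(Y) = 0
r(N) = 18
o(P, Z) = 8*I*√2 (o(P, Z) = √(-128) = 8*I*√2)
o(r(y(-2*5*6)), F(2)) + L(-211) = 8*I*√2 - 211 = -211 + 8*I*√2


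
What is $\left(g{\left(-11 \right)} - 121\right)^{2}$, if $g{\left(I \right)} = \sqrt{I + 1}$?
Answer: $\left(121 - i \sqrt{10}\right)^{2} \approx 14631.0 - 765.27 i$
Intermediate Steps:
$g{\left(I \right)} = \sqrt{1 + I}$
$\left(g{\left(-11 \right)} - 121\right)^{2} = \left(\sqrt{1 - 11} - 121\right)^{2} = \left(\sqrt{-10} - 121\right)^{2} = \left(i \sqrt{10} - 121\right)^{2} = \left(-121 + i \sqrt{10}\right)^{2}$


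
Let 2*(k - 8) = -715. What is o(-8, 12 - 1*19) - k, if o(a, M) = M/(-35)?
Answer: 3497/10 ≈ 349.70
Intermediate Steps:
k = -699/2 (k = 8 + (1/2)*(-715) = 8 - 715/2 = -699/2 ≈ -349.50)
o(a, M) = -M/35 (o(a, M) = M*(-1/35) = -M/35)
o(-8, 12 - 1*19) - k = -(12 - 1*19)/35 - 1*(-699/2) = -(12 - 19)/35 + 699/2 = -1/35*(-7) + 699/2 = 1/5 + 699/2 = 3497/10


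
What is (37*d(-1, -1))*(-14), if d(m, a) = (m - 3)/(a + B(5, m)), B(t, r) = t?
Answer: 518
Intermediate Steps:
d(m, a) = (-3 + m)/(5 + a) (d(m, a) = (m - 3)/(a + 5) = (-3 + m)/(5 + a))
(37*d(-1, -1))*(-14) = (37*((-3 - 1)/(5 - 1)))*(-14) = (37*(-4/4))*(-14) = (37*((¼)*(-4)))*(-14) = (37*(-1))*(-14) = -37*(-14) = 518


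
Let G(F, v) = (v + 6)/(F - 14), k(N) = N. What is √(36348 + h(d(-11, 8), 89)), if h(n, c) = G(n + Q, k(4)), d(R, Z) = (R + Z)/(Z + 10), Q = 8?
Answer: 12*√345543/37 ≈ 190.65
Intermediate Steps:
d(R, Z) = (R + Z)/(10 + Z)
G(F, v) = (6 + v)/(-14 + F)
h(n, c) = 10/(-6 + n) (h(n, c) = (6 + 4)/(-14 + (n + 8)) = 10/(-14 + (8 + n)) = 10/(-6 + n))
√(36348 + h(d(-11, 8), 89)) = √(36348 + 10/(-6 + (-11 + 8)/(10 + 8))) = √(36348 + 10/(-6 - 3/18)) = √(36348 + 10/(-6 + (1/18)*(-3))) = √(36348 + 10/(-6 - ⅙)) = √(36348 + 10/(-37/6)) = √(36348 + 10*(-6/37)) = √(36348 - 60/37) = √(1344816/37) = 12*√345543/37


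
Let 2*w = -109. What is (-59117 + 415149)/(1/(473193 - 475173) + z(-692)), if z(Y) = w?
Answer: -704943360/107911 ≈ -6532.6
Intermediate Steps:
w = -109/2 (w = (1/2)*(-109) = -109/2 ≈ -54.500)
z(Y) = -109/2
(-59117 + 415149)/(1/(473193 - 475173) + z(-692)) = (-59117 + 415149)/(1/(473193 - 475173) - 109/2) = 356032/(1/(-1980) - 109/2) = 356032/(-1/1980 - 109/2) = 356032/(-107911/1980) = 356032*(-1980/107911) = -704943360/107911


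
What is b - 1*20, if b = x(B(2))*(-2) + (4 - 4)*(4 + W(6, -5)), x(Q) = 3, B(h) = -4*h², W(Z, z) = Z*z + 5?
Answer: -26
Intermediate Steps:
W(Z, z) = 5 + Z*z
b = -6 (b = 3*(-2) + (4 - 4)*(4 + (5 + 6*(-5))) = -6 + 0*(4 + (5 - 30)) = -6 + 0*(4 - 25) = -6 + 0*(-21) = -6 + 0 = -6)
b - 1*20 = -6 - 1*20 = -6 - 20 = -26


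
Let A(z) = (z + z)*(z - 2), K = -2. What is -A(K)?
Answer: -16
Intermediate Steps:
A(z) = 2*z*(-2 + z) (A(z) = (2*z)*(-2 + z) = 2*z*(-2 + z))
-A(K) = -2*(-2)*(-2 - 2) = -2*(-2)*(-4) = -1*16 = -16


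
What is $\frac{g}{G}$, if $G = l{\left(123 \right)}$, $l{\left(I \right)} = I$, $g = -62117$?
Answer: $- \frac{62117}{123} \approx -505.02$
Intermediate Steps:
$G = 123$
$\frac{g}{G} = - \frac{62117}{123}$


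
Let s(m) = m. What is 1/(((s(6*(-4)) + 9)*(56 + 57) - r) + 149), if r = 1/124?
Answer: -124/191705 ≈ -0.00064683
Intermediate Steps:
r = 1/124 ≈ 0.0080645
1/(((s(6*(-4)) + 9)*(56 + 57) - r) + 149) = 1/(((6*(-4) + 9)*(56 + 57) - 1*1/124) + 149) = 1/(((-24 + 9)*113 - 1/124) + 149) = 1/((-15*113 - 1/124) + 149) = 1/((-1695 - 1/124) + 149) = 1/(-210181/124 + 149) = 1/(-191705/124) = -124/191705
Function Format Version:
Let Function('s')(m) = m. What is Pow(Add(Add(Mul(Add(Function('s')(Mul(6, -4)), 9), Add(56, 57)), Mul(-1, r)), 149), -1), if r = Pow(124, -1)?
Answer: Rational(-124, 191705) ≈ -0.00064683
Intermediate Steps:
r = Rational(1, 124) ≈ 0.0080645
Pow(Add(Add(Mul(Add(Function('s')(Mul(6, -4)), 9), Add(56, 57)), Mul(-1, r)), 149), -1) = Pow(Add(Add(Mul(Add(Mul(6, -4), 9), Add(56, 57)), Mul(-1, Rational(1, 124))), 149), -1) = Pow(Add(Add(Mul(Add(-24, 9), 113), Rational(-1, 124)), 149), -1) = Pow(Add(Add(Mul(-15, 113), Rational(-1, 124)), 149), -1) = Pow(Add(Add(-1695, Rational(-1, 124)), 149), -1) = Pow(Add(Rational(-210181, 124), 149), -1) = Pow(Rational(-191705, 124), -1) = Rational(-124, 191705)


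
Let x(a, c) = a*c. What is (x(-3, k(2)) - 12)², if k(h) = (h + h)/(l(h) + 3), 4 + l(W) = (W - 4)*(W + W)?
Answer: 1024/9 ≈ 113.78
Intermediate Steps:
l(W) = -4 + 2*W*(-4 + W) (l(W) = -4 + (W - 4)*(W + W) = -4 + (-4 + W)*(2*W) = -4 + 2*W*(-4 + W))
k(h) = 2*h/(-1 - 8*h + 2*h²) (k(h) = (h + h)/((-4 - 8*h + 2*h²) + 3) = (2*h)/(-1 - 8*h + 2*h²) = 2*h/(-1 - 8*h + 2*h²))
(x(-3, k(2)) - 12)² = (-6*2/(-1 - 8*2 + 2*2²) - 12)² = (-6*2/(-1 - 16 + 2*4) - 12)² = (-6*2/(-1 - 16 + 8) - 12)² = (-6*2/(-9) - 12)² = (-6*2*(-1)/9 - 12)² = (-3*(-4/9) - 12)² = (4/3 - 12)² = (-32/3)² = 1024/9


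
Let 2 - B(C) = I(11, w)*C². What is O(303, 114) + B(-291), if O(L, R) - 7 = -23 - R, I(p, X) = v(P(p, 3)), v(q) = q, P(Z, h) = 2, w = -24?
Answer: -169490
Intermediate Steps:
I(p, X) = 2
O(L, R) = -16 - R (O(L, R) = 7 + (-23 - R) = -16 - R)
B(C) = 2 - 2*C²
O(303, 114) + B(-291) = (-16 - 1*114) + (2 - 2*(-291)²) = (-16 - 114) + (2 - 2*84681) = -130 + (2 - 169362) = -130 - 169360 = -169490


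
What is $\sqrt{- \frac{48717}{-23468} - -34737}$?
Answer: $\frac{\sqrt{4783110665811}}{11734} \approx 186.38$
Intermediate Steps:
$\sqrt{- \frac{48717}{-23468} - -34737} = \sqrt{\left(-48717\right) \left(- \frac{1}{23468}\right) + 34737} = \sqrt{\frac{48717}{23468} + 34737} = \sqrt{\frac{815256633}{23468}} = \frac{\sqrt{4783110665811}}{11734}$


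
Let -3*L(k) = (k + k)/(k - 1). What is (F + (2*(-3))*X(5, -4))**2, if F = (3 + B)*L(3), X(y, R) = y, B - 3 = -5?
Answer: 961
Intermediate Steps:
B = -2 (B = 3 - 5 = -2)
L(k) = -2*k/(3*(-1 + k)) (L(k) = -(k + k)/(3*(k - 1)) = -2*k/(3*(-1 + k)))
F = -1 (F = (3 - 2)*(-2*3/(-3 + 3*3)) = 1*(-2*3/(-3 + 9)) = 1*(-2*3/6) = 1*(-2*3*1/6) = 1*(-1) = -1)
(F + (2*(-3))*X(5, -4))**2 = (-1 + (2*(-3))*5)**2 = (-1 - 6*5)**2 = (-1 - 30)**2 = (-31)**2 = 961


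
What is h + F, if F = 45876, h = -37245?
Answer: 8631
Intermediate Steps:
h + F = -37245 + 45876 = 8631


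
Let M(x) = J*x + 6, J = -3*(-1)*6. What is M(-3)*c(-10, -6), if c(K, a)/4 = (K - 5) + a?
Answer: 4032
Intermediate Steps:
J = 18 (J = 3*6 = 18)
M(x) = 6 + 18*x (M(x) = 18*x + 6 = 6 + 18*x)
c(K, a) = -20 + 4*K + 4*a (c(K, a) = 4*((K - 5) + a) = 4*((-5 + K) + a) = 4*(-5 + K + a) = -20 + 4*K + 4*a)
M(-3)*c(-10, -6) = (6 + 18*(-3))*(-20 + 4*(-10) + 4*(-6)) = (6 - 54)*(-20 - 40 - 24) = -48*(-84) = 4032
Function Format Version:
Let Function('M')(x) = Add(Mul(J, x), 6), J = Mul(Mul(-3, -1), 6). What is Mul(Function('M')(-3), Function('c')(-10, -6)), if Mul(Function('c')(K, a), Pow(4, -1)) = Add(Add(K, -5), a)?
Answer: 4032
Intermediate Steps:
J = 18 (J = Mul(3, 6) = 18)
Function('M')(x) = Add(6, Mul(18, x)) (Function('M')(x) = Add(Mul(18, x), 6) = Add(6, Mul(18, x)))
Function('c')(K, a) = Add(-20, Mul(4, K), Mul(4, a)) (Function('c')(K, a) = Mul(4, Add(Add(K, -5), a)) = Mul(4, Add(Add(-5, K), a)) = Mul(4, Add(-5, K, a)) = Add(-20, Mul(4, K), Mul(4, a)))
Mul(Function('M')(-3), Function('c')(-10, -6)) = Mul(Add(6, Mul(18, -3)), Add(-20, Mul(4, -10), Mul(4, -6))) = Mul(Add(6, -54), Add(-20, -40, -24)) = Mul(-48, -84) = 4032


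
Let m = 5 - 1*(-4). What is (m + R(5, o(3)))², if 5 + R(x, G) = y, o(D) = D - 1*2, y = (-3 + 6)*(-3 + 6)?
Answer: 169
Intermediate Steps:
y = 9 (y = 3*3 = 9)
o(D) = -2 + D (o(D) = D - 2 = -2 + D)
R(x, G) = 4 (R(x, G) = -5 + 9 = 4)
m = 9 (m = 5 + 4 = 9)
(m + R(5, o(3)))² = (9 + 4)² = 13² = 169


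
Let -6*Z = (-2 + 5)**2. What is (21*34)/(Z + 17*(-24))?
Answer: -68/39 ≈ -1.7436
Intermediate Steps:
Z = -3/2 (Z = -(-2 + 5)**2/6 = -1/6*3**2 = -1/6*9 = -3/2 ≈ -1.5000)
(21*34)/(Z + 17*(-24)) = (21*34)/(-3/2 + 17*(-24)) = 714/(-3/2 - 408) = 714/(-819/2) = 714*(-2/819) = -68/39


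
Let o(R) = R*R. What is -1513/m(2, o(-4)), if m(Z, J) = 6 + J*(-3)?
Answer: 1513/42 ≈ 36.024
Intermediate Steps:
o(R) = R²
m(Z, J) = 6 - 3*J
-1513/m(2, o(-4)) = -1513/(6 - 3*(-4)²) = -1513/(6 - 3*16) = -1513/(6 - 48) = -1513/(-42) = -1513*(-1/42) = 1513/42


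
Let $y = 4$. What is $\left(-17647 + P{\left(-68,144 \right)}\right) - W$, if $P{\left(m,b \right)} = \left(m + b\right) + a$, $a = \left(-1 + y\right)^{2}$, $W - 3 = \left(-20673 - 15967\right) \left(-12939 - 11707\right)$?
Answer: $-903047005$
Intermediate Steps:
$W = 903029443$ ($W = 3 + \left(-20673 - 15967\right) \left(-12939 - 11707\right) = 3 - -903029440 = 3 + 903029440 = 903029443$)
$a = 9$ ($a = \left(-1 + 4\right)^{2} = 3^{2} = 9$)
$P{\left(m,b \right)} = 9 + b + m$ ($P{\left(m,b \right)} = \left(m + b\right) + 9 = \left(b + m\right) + 9 = 9 + b + m$)
$\left(-17647 + P{\left(-68,144 \right)}\right) - W = \left(-17647 + \left(9 + 144 - 68\right)\right) - 903029443 = \left(-17647 + 85\right) - 903029443 = -17562 - 903029443 = -903047005$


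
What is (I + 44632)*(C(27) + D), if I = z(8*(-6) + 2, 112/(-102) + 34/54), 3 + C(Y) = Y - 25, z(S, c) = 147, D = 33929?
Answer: 1519261912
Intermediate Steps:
C(Y) = -28 + Y (C(Y) = -3 + (Y - 25) = -3 + (-25 + Y) = -28 + Y)
I = 147
(I + 44632)*(C(27) + D) = (147 + 44632)*((-28 + 27) + 33929) = 44779*(-1 + 33929) = 44779*33928 = 1519261912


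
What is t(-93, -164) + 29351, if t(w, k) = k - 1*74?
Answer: 29113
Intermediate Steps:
t(w, k) = -74 + k (t(w, k) = k - 74 = -74 + k)
t(-93, -164) + 29351 = (-74 - 164) + 29351 = -238 + 29351 = 29113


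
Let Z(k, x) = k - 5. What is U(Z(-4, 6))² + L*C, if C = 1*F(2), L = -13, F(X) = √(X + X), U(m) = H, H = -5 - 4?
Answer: 55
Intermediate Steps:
Z(k, x) = -5 + k
H = -9
U(m) = -9
F(X) = √2*√X (F(X) = √(2*X) = √2*√X)
C = 2 (C = 1*(√2*√2) = 1*2 = 2)
U(Z(-4, 6))² + L*C = (-9)² - 13*2 = 81 - 26 = 55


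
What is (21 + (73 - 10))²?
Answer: 7056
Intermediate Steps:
(21 + (73 - 10))² = (21 + 63)² = 84² = 7056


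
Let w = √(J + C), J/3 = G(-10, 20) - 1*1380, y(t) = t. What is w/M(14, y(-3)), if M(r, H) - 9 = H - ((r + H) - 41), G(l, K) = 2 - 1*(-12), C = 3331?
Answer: I*√767/36 ≈ 0.7693*I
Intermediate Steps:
G(l, K) = 14 (G(l, K) = 2 + 12 = 14)
J = -4098 (J = 3*(14 - 1*1380) = 3*(14 - 1380) = 3*(-1366) = -4098)
w = I*√767 (w = √(-4098 + 3331) = √(-767) = I*√767 ≈ 27.695*I)
M(r, H) = 50 - r (M(r, H) = 9 + (H - ((r + H) - 41)) = 9 + (H - ((H + r) - 41)) = 9 + (H - (-41 + H + r)) = 9 + (H + (41 - H - r)) = 9 + (41 - r) = 50 - r)
w/M(14, y(-3)) = (I*√767)/(50 - 1*14) = (I*√767)/(50 - 14) = (I*√767)/36 = (I*√767)*(1/36) = I*√767/36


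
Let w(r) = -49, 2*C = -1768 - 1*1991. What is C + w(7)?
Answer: -3857/2 ≈ -1928.5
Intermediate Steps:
C = -3759/2 (C = (-1768 - 1*1991)/2 = (-1768 - 1991)/2 = (½)*(-3759) = -3759/2 ≈ -1879.5)
C + w(7) = -3759/2 - 49 = -3857/2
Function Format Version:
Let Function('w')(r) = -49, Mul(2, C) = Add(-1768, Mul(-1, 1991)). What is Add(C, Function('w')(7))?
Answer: Rational(-3857, 2) ≈ -1928.5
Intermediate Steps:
C = Rational(-3759, 2) (C = Mul(Rational(1, 2), Add(-1768, Mul(-1, 1991))) = Mul(Rational(1, 2), Add(-1768, -1991)) = Mul(Rational(1, 2), -3759) = Rational(-3759, 2) ≈ -1879.5)
Add(C, Function('w')(7)) = Add(Rational(-3759, 2), -49) = Rational(-3857, 2)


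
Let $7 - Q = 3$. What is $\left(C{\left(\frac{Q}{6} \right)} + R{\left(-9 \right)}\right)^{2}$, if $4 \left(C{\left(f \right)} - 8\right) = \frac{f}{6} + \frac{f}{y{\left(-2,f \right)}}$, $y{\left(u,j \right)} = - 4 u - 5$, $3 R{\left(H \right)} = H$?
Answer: $\frac{3721}{144} \approx 25.84$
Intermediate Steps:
$R{\left(H \right)} = \frac{H}{3}$
$Q = 4$ ($Q = 7 - 3 = 4$)
$y{\left(u,j \right)} = -5 - 4 u$
$C{\left(f \right)} = 8 + \frac{f}{8}$ ($C{\left(f \right)} = 8 + \frac{\frac{f}{6} + \frac{f}{-5 - -8}}{4} = 8 + \frac{f \frac{1}{6} + \frac{f}{-5 + 8}}{4} = 8 + \frac{\frac{f}{6} + \frac{f}{3}}{4} = 8 + \frac{\frac{1}{2} f}{4} = 8 + \frac{f}{8}$)
$\left(C{\left(\frac{Q}{6} \right)} + R{\left(-9 \right)}\right)^{2} = \left(\left(8 + \frac{4 \cdot \frac{1}{6}}{8}\right) + \frac{1}{3} \left(-9\right)\right)^{2} = \left(\left(8 + \frac{4 \cdot \frac{1}{6}}{8}\right) - 3\right)^{2} = \left(\left(8 + \frac{1}{8} \cdot \frac{2}{3}\right) - 3\right)^{2} = \left(\left(8 + \frac{1}{12}\right) - 3\right)^{2} = \left(\frac{97}{12} - 3\right)^{2} = \left(\frac{61}{12}\right)^{2} = \frac{3721}{144}$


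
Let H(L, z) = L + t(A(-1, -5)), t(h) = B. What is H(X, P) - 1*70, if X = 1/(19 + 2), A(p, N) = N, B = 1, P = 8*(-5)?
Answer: -1448/21 ≈ -68.952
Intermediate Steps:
P = -40
t(h) = 1
X = 1/21 ≈ 0.047619
H(L, z) = 1 + L (H(L, z) = L + 1 = 1 + L)
H(X, P) - 1*70 = (1 + 1/21) - 1*70 = 22/21 - 70 = -1448/21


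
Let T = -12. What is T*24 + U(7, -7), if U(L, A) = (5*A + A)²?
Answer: 1476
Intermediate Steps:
U(L, A) = 36*A² (U(L, A) = (6*A)² = 36*A²)
T*24 + U(7, -7) = -12*24 + 36*(-7)² = -288 + 36*49 = -288 + 1764 = 1476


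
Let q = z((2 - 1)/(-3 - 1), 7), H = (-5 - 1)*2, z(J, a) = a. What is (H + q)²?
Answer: 25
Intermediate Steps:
H = -12 (H = -6*2 = -12)
q = 7
(H + q)² = (-12 + 7)² = (-5)² = 25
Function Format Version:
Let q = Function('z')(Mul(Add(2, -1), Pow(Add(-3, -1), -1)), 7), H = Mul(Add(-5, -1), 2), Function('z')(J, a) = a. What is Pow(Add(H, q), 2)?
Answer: 25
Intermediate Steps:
H = -12 (H = Mul(-6, 2) = -12)
q = 7
Pow(Add(H, q), 2) = Pow(Add(-12, 7), 2) = Pow(-5, 2) = 25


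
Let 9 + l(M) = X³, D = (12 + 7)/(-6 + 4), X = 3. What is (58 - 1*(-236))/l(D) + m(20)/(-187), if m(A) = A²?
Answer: 7963/561 ≈ 14.194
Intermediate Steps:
D = -19/2 (D = 19/(-2) = 19*(-½) = -19/2 ≈ -9.5000)
l(M) = 18 (l(M) = -9 + 3³ = -9 + 27 = 18)
(58 - 1*(-236))/l(D) + m(20)/(-187) = (58 - 1*(-236))/18 + 20²/(-187) = (58 + 236)*(1/18) + 400*(-1/187) = 294*(1/18) - 400/187 = 49/3 - 400/187 = 7963/561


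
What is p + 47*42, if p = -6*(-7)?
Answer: 2016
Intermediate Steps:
p = 42
p + 47*42 = 42 + 47*42 = 42 + 1974 = 2016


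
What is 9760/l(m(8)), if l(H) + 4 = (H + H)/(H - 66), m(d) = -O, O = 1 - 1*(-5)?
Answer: -58560/23 ≈ -2546.1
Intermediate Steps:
O = 6 (O = 1 + 5 = 6)
m(d) = -6 (m(d) = -1*6 = -6)
l(H) = -4 + 2*H/(-66 + H) (l(H) = -4 + (H + H)/(H - 66) = -4 + (2*H)/(-66 + H) = -4 + 2*H/(-66 + H))
9760/l(m(8)) = 9760/((2*(132 - 1*(-6))/(-66 - 6))) = 9760/((2*(132 + 6)/(-72))) = 9760/((2*(-1/72)*138)) = 9760/(-23/6) = 9760*(-6/23) = -58560/23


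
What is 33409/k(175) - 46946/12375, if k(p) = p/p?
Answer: 413389429/12375 ≈ 33405.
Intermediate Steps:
k(p) = 1
33409/k(175) - 46946/12375 = 33409/1 - 46946/12375 = 33409*1 - 46946*1/12375 = 33409 - 46946/12375 = 413389429/12375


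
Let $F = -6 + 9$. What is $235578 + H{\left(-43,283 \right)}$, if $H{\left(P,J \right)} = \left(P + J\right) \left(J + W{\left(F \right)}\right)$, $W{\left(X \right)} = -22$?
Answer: $298218$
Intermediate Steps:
$F = 3$
$H{\left(P,J \right)} = \left(-22 + J\right) \left(J + P\right)$ ($H{\left(P,J \right)} = \left(P + J\right) \left(J - 22\right) = \left(J + P\right) \left(-22 + J\right) = \left(-22 + J\right) \left(J + P\right)$)
$235578 + H{\left(-43,283 \right)} = 235578 + \left(283^{2} - 6226 - -946 + 283 \left(-43\right)\right) = 235578 + \left(80089 - 6226 + 946 - 12169\right) = 235578 + 62640 = 298218$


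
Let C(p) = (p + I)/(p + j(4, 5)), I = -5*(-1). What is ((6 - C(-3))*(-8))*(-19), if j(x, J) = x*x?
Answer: 11552/13 ≈ 888.62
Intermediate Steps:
j(x, J) = x**2
I = 5
C(p) = (5 + p)/(16 + p) (C(p) = (p + 5)/(p + 4**2) = (5 + p)/(p + 16) = (5 + p)/(16 + p))
((6 - C(-3))*(-8))*(-19) = ((6 - (5 - 3)/(16 - 3))*(-8))*(-19) = ((6 - 2/13)*(-8))*(-19) = ((76/13)*(-8))*(-19) = -608/13*(-19) = 11552/13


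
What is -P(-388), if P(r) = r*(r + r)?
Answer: -301088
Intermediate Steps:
P(r) = 2*r**2 (P(r) = r*(2*r) = 2*r**2)
-P(-388) = -2*(-388)**2 = -2*150544 = -1*301088 = -301088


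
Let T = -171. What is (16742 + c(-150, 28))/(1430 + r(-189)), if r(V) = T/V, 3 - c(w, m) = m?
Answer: 351057/30049 ≈ 11.683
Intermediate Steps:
c(w, m) = 3 - m
r(V) = -171/V
(16742 + c(-150, 28))/(1430 + r(-189)) = (16742 + (3 - 1*28))/(1430 - 171/(-189)) = (16742 + (3 - 28))/(1430 - 171*(-1/189)) = (16742 - 25)/(1430 + 19/21) = 16717/(30049/21) = 16717*(21/30049) = 351057/30049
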